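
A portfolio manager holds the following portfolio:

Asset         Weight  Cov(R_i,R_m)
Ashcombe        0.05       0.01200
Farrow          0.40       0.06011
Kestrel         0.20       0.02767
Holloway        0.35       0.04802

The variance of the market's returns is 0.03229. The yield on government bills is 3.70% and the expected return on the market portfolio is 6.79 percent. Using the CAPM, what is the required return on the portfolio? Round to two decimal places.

8.20%

β_Ashcombe = 0.01200 / 0.03229 = 0.3716
β_Farrow = 0.06011 / 0.03229 = 1.8616
β_Kestrel = 0.02767 / 0.03229 = 0.8569
β_Holloway = 0.04802 / 0.03229 = 1.4871
β_P = Σ w_i β_i = 0.05×0.3716 + 0.40×1.8616 + 0.20×0.8569 + 0.35×1.4871 = 1.4551
MRP = 6.79% − 3.70% = 3.09%
E(R_P) = R_f + β_P × MRP = 3.70% + 1.4551 × 3.09% = 8.20%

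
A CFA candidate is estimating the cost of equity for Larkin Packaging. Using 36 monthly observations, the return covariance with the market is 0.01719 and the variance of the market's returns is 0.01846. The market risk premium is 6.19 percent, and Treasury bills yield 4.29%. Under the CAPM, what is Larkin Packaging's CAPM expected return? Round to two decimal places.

β = Cov(R_i, R_m) / Var(R_m) = 0.01719 / 0.01846 = 0.9312
E(R) = R_f + β × MRP = 4.29% + 0.9312 × 6.19% = 10.05%

10.05%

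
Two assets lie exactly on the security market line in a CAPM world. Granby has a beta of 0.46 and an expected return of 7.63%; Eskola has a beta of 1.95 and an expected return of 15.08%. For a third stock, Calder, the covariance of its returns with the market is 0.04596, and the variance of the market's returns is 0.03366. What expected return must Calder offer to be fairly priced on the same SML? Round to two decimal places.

MRP = (15.08% − 7.63%) / (1.95 − 0.46) = 5.0000%
R_f = 7.63% − 0.46 × 5.0000% = 5.3300%
β_Calder = Cov / Var(R_m) = 0.04596 / 0.03366 = 1.3654
E(R_Calder) = R_f + β × MRP = 5.3300% + 1.3654 × 5.0000% = 12.16%

12.16%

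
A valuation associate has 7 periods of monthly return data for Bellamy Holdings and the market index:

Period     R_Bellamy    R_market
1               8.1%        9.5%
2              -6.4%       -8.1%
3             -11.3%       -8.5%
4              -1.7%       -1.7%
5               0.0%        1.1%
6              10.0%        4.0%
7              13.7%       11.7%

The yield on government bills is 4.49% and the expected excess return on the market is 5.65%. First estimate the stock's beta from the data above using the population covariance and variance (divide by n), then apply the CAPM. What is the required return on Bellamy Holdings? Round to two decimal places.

Mean R_i = (8.1 − 6.4 − 11.3 − 1.7 + 0.0 + 10.0 + 13.7) / 7 = 1.7714%
Mean R_m = (9.5 − 8.1 − 8.5 − 1.7 + 1.1 + 4.0 + 11.7) / 7 = 1.1429%
Σ(R_i − R̄_i)(R_m − R̄_m) = 413.8486  ⇒  Cov = 413.8486 / 7 = 59.1212
Σ(R_m − R̄_m)² = 375.9571  ⇒  Var(R_m) = 375.9571 / 7 = 53.7082
β = Cov / Var(R_m) = 59.1212 / 53.7082 = 1.1008
E(R) = R_f + β × MRP = 4.49% + 1.1008 × 5.65% = 10.71%

10.71%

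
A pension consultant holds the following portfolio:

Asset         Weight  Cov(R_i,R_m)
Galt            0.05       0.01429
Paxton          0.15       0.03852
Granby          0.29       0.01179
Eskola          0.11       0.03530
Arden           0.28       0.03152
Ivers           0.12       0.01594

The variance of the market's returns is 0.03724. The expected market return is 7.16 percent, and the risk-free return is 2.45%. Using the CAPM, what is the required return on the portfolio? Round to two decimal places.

5.55%

β_Galt = 0.01429 / 0.03724 = 0.3837
β_Paxton = 0.03852 / 0.03724 = 1.0344
β_Granby = 0.01179 / 0.03724 = 0.3166
β_Eskola = 0.03530 / 0.03724 = 0.9479
β_Arden = 0.03152 / 0.03724 = 0.8464
β_Ivers = 0.01594 / 0.03724 = 0.4280
β_P = Σ w_i β_i = 0.05×0.3837 + 0.15×1.0344 + 0.29×0.3166 + 0.11×0.9479 + 0.28×0.8464 + 0.12×0.4280 = 0.6588
MRP = 7.16% − 2.45% = 4.71%
E(R_P) = R_f + β_P × MRP = 2.45% + 0.6588 × 4.71% = 5.55%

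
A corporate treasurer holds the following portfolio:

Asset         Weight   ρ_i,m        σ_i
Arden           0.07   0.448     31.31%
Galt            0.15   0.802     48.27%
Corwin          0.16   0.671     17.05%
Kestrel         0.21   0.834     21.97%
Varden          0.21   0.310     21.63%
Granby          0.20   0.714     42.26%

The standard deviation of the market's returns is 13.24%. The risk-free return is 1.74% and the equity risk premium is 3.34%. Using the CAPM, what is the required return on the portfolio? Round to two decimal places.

β_Arden = 0.448 × 31.31% / 13.24% = 1.0594
β_Galt = 0.802 × 48.27% / 13.24% = 2.9239
β_Corwin = 0.671 × 17.05% / 13.24% = 0.8641
β_Kestrel = 0.834 × 21.97% / 13.24% = 1.3839
β_Varden = 0.310 × 21.63% / 13.24% = 0.5064
β_Granby = 0.714 × 42.26% / 13.24% = 2.2790
β_P = Σ w_i β_i = 0.07×1.0594 + 0.15×2.9239 + 0.16×0.8641 + 0.21×1.3839 + 0.21×0.5064 + 0.20×2.2790 = 1.5038
E(R_P) = R_f + β_P × MRP = 1.74% + 1.5038 × 3.34% = 6.76%

6.76%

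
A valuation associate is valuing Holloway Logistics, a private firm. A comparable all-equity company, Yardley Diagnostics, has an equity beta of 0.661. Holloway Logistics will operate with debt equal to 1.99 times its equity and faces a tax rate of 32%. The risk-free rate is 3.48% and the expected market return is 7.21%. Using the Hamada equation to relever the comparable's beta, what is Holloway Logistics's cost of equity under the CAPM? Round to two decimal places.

β_L = β_U × [1 + (1 − t)(D/E)] = 0.661 × [1 + (1 − 0.32) × 1.99]
    = 0.661 × [1 + 0.68 × 1.99] = 0.661 × 2.3532 = 1.5555
MRP = 7.21% − 3.48% = 3.73%
E(R) = R_f + β_L × MRP = 3.48% + 1.5555 × 3.73% = 9.28%

9.28%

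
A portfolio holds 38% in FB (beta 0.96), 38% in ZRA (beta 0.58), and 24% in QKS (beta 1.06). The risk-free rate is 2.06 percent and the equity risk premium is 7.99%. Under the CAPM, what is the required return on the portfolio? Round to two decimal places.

8.77%

β_P = Σ w_i β_i = 0.38×0.96 + 0.38×0.58 + 0.24×1.06 = 0.8396
E(R_P) = R_f + β_P × MRP = 2.06% + 0.8396 × 7.99% = 8.77%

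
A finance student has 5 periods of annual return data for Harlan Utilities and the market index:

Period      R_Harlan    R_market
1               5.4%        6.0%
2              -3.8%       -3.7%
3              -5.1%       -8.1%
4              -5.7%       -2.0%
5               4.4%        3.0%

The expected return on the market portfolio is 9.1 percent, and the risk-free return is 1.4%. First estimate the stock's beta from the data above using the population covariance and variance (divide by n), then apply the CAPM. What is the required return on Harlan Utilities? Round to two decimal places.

8.11%

Mean R_i = (5.4 − 3.8 − 5.1 − 5.7 + 4.4) / 5 = -0.9600%
Mean R_m = (6.0 − 3.7 − 8.1 − 2.0 + 3.0) / 5 = -0.9600%
Σ(R_i − R̄_i)(R_m − R̄_m) = 107.7620  ⇒  Cov = 107.7620 / 5 = 21.5524
Σ(R_m − R̄_m)² = 123.6920  ⇒  Var(R_m) = 123.6920 / 5 = 24.7384
β = Cov / Var(R_m) = 21.5524 / 24.7384 = 0.8712
MRP = 9.1% − 1.4% = 7.70%
E(R) = R_f + β × MRP = 1.4% + 0.8712 × 7.7% = 8.11%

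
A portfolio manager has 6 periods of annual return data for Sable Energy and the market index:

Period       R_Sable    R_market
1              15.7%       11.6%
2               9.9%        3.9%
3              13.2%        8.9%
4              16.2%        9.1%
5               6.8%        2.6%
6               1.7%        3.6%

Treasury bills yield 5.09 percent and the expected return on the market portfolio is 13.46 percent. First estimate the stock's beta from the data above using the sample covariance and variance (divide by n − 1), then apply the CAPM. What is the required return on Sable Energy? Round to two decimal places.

Mean R_i = (15.7 + 9.9 + 13.2 + 16.2 + 6.8 + 1.7) / 6 = 10.5833%
Mean R_m = (11.6 + 3.9 + 8.9 + 9.1 + 2.6 + 3.6) / 6 = 6.6167%
Σ(R_i − R̄_i)(R_m − R̄_m) = 89.2717  ⇒  Cov = 89.2717 / 5 = 17.8543
Σ(R_m − R̄_m)² = 68.8283  ⇒  Var(R_m) = 68.8283 / 5 = 13.7657
β = Cov / Var(R_m) = 17.8543 / 13.7657 = 1.2970
MRP = 13.46% − 5.09% = 8.37%
E(R) = R_f + β × MRP = 5.09% + 1.2970 × 8.37% = 15.95%

15.95%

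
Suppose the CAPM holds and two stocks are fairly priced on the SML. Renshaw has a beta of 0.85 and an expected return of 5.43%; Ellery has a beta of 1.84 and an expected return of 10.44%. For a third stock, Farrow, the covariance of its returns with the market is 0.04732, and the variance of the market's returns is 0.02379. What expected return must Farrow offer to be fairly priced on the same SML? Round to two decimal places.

MRP = (10.44% − 5.43%) / (1.84 − 0.85) = 5.0606%
R_f = 5.43% − 0.85 × 5.0606% = 1.1285%
β_Farrow = Cov / Var(R_m) = 0.04732 / 0.02379 = 1.9891
E(R_Farrow) = R_f + β × MRP = 1.1285% + 1.9891 × 5.0606% = 11.19%

11.19%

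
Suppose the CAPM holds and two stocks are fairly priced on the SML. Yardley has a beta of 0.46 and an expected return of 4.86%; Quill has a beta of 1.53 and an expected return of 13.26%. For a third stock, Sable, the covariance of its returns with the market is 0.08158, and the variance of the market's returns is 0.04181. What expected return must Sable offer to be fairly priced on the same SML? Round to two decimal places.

16.57%

MRP = (13.26% − 4.86%) / (1.53 − 0.46) = 7.8505%
R_f = 4.86% − 0.46 × 7.8505% = 1.2488%
β_Sable = Cov / Var(R_m) = 0.08158 / 0.04181 = 1.9512
E(R_Sable) = R_f + β × MRP = 1.2488% + 1.9512 × 7.8505% = 16.57%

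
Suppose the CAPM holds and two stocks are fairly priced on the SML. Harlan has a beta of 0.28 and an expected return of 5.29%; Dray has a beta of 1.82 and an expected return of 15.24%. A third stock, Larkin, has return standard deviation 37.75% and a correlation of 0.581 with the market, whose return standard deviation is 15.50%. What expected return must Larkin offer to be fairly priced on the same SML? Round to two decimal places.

MRP = (15.24% − 5.29%) / (1.82 − 0.28) = 6.4610%
R_f = 5.29% − 0.28 × 6.4610% = 3.4809%
β_Larkin = ρ·σ_i/σ_m = 0.581 × 37.75 / 15.50 = 1.4150
E(R_Larkin) = R_f + β × MRP = 3.4809% + 1.4150 × 6.4610% = 12.62%

12.62%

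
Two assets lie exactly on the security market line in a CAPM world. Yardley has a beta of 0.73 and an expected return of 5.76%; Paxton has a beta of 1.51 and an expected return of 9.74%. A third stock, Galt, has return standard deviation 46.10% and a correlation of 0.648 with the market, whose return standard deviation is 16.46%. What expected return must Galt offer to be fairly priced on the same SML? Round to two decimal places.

MRP = (9.74% − 5.76%) / (1.51 − 0.73) = 5.1026%
R_f = 5.76% − 0.73 × 5.1026% = 2.0351%
β_Galt = ρ·σ_i/σ_m = 0.648 × 46.10 / 16.46 = 1.8149
E(R_Galt) = R_f + β × MRP = 2.0351% + 1.8149 × 5.1026% = 11.30%

11.30%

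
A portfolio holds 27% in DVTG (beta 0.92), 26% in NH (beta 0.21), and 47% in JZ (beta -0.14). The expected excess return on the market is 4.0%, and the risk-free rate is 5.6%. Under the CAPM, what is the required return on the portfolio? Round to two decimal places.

6.55%

β_P = Σ w_i β_i = 0.27×0.92 + 0.26×0.21 + 0.47×-0.14 = 0.2372
E(R_P) = R_f + β_P × MRP = 5.6% + 0.2372 × 4.0% = 6.55%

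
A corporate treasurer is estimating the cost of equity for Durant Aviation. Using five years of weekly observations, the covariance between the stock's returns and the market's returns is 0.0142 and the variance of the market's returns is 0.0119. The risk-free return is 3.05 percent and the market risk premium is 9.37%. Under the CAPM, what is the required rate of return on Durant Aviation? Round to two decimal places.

β = Cov(R_i, R_m) / Var(R_m) = 0.0142 / 0.0119 = 1.1933
E(R) = R_f + β × MRP = 3.05% + 1.1933 × 9.37% = 14.23%

14.23%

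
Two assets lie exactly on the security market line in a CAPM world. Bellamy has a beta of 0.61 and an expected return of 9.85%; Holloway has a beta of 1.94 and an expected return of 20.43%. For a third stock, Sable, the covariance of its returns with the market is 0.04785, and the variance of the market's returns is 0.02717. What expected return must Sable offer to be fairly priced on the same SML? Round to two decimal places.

MRP = (20.43% − 9.85%) / (1.94 − 0.61) = 7.9549%
R_f = 9.85% − 0.61 × 7.9549% = 4.9975%
β_Sable = Cov / Var(R_m) = 0.04785 / 0.02717 = 1.7611
E(R_Sable) = R_f + β × MRP = 4.9975% + 1.7611 × 7.9549% = 19.01%

19.01%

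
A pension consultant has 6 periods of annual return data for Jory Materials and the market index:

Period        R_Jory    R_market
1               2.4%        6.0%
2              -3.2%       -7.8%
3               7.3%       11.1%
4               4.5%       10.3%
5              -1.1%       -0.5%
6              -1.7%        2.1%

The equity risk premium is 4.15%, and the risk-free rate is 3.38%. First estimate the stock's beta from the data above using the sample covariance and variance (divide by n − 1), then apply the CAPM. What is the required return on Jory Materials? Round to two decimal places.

5.57%

Mean R_i = (2.4 − 3.2 + 7.3 + 4.5 − 1.1 − 1.7) / 6 = 1.3667%
Mean R_m = (6.0 − 7.8 + 11.1 + 10.3 − 0.5 + 2.1) / 6 = 3.5333%
Σ(R_i − R̄_i)(R_m − R̄_m) = 134.7467  ⇒  Cov = 134.7467 / 5 = 26.9493
Σ(R_m − R̄_m)² = 255.8933  ⇒  Var(R_m) = 255.8933 / 5 = 51.1787
β = Cov / Var(R_m) = 26.9493 / 51.1787 = 0.5266
E(R) = R_f + β × MRP = 3.38% + 0.5266 × 4.15% = 5.57%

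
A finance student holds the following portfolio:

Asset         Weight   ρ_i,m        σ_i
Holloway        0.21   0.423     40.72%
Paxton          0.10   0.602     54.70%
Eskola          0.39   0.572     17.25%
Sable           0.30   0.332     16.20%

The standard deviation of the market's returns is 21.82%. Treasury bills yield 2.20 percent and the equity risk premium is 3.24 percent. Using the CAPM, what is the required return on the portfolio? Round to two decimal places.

4.04%

β_Holloway = 0.423 × 40.72% / 21.82% = 0.7894
β_Paxton = 0.602 × 54.70% / 21.82% = 1.5091
β_Eskola = 0.572 × 17.25% / 21.82% = 0.4522
β_Sable = 0.332 × 16.20% / 21.82% = 0.2465
β_P = Σ w_i β_i = 0.21×0.7894 + 0.10×1.5091 + 0.39×0.4522 + 0.30×0.2465 = 0.5670
E(R_P) = R_f + β_P × MRP = 2.20% + 0.5670 × 3.24% = 4.04%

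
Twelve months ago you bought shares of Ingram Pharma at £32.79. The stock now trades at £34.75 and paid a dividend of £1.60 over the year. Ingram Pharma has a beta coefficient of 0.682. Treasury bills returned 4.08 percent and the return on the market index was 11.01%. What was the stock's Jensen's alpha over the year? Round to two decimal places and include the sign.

Realised HPR = (P1 + D1 − P0) / P0 = (34.75 + 1.60 − 32.79) / 32.79 = 3.56 / 32.79 = 10.8570%
MRP = 11.01% − 4.08% = 6.93%
CAPM required = R_f + β·MRP = 4.08% + 0.682 × 6.93% = 8.80626%
α = realised − required = 10.8570% − 8.80626% = +2.05%

+2.05%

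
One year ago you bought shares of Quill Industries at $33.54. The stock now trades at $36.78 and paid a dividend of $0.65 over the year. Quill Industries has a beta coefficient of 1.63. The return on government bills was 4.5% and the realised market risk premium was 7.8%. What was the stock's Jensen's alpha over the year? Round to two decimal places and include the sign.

Realised HPR = (P1 + D1 − P0) / P0 = (36.78 + 0.65 − 33.54) / 33.54 = 3.89 / 33.54 = 11.5981%
CAPM required = R_f + β·MRP = 4.5% + 1.63 × 7.8% = 17.2140%
α = realised − required = 11.5981% − 17.2140% = -5.62%

-5.62%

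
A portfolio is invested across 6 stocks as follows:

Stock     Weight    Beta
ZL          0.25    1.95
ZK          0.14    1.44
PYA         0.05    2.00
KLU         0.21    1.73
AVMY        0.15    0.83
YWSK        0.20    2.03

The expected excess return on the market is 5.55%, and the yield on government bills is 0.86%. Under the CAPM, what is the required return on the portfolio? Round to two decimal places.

β_P = Σ w_i β_i = 0.25×1.95 + 0.14×1.44 + 0.05×2.00 + 0.21×1.73 + 0.15×0.83 + 0.20×2.03 = 1.6829
E(R_P) = R_f + β_P × MRP = 0.86% + 1.6829 × 5.55% = 10.20%

10.20%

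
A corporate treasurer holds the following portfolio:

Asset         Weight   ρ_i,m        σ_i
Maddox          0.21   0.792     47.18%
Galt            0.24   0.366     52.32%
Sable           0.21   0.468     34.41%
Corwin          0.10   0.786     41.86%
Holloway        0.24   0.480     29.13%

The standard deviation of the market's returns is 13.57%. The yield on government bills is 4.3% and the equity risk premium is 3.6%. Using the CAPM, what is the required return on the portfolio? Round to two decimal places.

10.26%

β_Maddox = 0.792 × 47.18% / 13.57% = 2.7536
β_Galt = 0.366 × 52.32% / 13.57% = 1.4111
β_Sable = 0.468 × 34.41% / 13.57% = 1.1867
β_Corwin = 0.786 × 41.86% / 13.57% = 2.4246
β_Holloway = 0.480 × 29.13% / 13.57% = 1.0304
β_P = Σ w_i β_i = 0.21×2.7536 + 0.24×1.4111 + 0.21×1.1867 + 0.10×2.4246 + 0.24×1.0304 = 1.6559
E(R_P) = R_f + β_P × MRP = 4.3% + 1.6559 × 3.6% = 10.26%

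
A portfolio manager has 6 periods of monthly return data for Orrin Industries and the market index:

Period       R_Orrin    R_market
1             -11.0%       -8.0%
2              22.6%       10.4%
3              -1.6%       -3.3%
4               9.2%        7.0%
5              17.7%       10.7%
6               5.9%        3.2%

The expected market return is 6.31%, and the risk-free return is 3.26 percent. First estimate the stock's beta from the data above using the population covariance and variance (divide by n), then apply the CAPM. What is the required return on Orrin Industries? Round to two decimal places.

Mean R_i = (-11.0 + 22.6 − 1.6 + 9.2 + 17.7 + 5.9) / 6 = 7.1333%
Mean R_m = (-8.0 + 10.4 − 3.3 + 7.0 + 10.7 + 3.2) / 6 = 3.3333%
Σ(R_i − R̄_i)(R_m − R̄_m) = 458.3233  ⇒  Cov = 458.3233 / 6 = 76.3872
Σ(R_m − R̄_m)² = 290.1133  ⇒  Var(R_m) = 290.1133 / 6 = 48.3522
β = Cov / Var(R_m) = 76.3872 / 48.3522 = 1.5798
MRP = 6.31% − 3.26% = 3.05%
E(R) = R_f + β × MRP = 3.26% + 1.5798 × 3.05% = 8.08%

8.08%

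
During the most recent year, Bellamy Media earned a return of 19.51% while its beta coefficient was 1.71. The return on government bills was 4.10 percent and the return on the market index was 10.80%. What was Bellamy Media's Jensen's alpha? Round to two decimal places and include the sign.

Market excess return = 10.80% − 4.10% = 6.70%
CAPM benchmark = R_f + β(R_m − R_f) = 4.10% + 1.71 × 6.70% = 15.5570%
α = actual − benchmark = 19.51% − 15.5570% = +3.95%

+3.95%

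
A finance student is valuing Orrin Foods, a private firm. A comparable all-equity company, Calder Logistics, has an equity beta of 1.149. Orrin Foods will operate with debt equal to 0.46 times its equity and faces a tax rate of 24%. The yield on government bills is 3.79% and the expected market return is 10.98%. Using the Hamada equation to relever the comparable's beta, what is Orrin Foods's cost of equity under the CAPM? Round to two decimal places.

β_L = β_U × [1 + (1 − t)(D/E)] = 1.149 × [1 + (1 − 0.24) × 0.46]
    = 1.149 × [1 + 0.76 × 0.46] = 1.149 × 1.3496 = 1.5507
MRP = 10.98% − 3.79% = 7.19%
E(R) = R_f + β_L × MRP = 3.79% + 1.5507 × 7.19% = 14.94%

14.94%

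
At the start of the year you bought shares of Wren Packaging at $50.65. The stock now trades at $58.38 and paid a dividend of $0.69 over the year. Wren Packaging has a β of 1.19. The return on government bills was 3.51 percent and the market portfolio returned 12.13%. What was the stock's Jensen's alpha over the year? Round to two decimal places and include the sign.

+2.86%

Realised HPR = (P1 + D1 − P0) / P0 = (58.38 + 0.69 − 50.65) / 50.65 = 8.42 / 50.65 = 16.6239%
MRP = 12.13% − 3.51% = 8.62%
CAPM required = R_f + β·MRP = 3.51% + 1.19 × 8.62% = 13.7678%
α = realised − required = 16.6239% − 13.7678% = +2.86%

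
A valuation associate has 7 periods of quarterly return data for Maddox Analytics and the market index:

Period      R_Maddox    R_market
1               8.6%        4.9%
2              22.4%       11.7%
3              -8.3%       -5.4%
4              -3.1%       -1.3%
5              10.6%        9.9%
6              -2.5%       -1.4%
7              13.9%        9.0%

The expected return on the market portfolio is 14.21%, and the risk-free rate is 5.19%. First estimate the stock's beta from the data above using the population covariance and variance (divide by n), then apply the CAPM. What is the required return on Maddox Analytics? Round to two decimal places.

19.59%

Mean R_i = (8.6 + 22.4 − 8.3 − 3.1 + 10.6 − 2.5 + 13.9) / 7 = 5.9429%
Mean R_m = (4.9 + 11.7 − 5.4 − 1.3 + 9.9 − 1.4 + 9.0) / 7 = 3.9143%
Σ(R_i − R̄_i)(R_m − R̄_m) = 423.7757  ⇒  Cov = 423.7757 / 7 = 60.5394
Σ(R_m − R̄_m)² = 265.4686  ⇒  Var(R_m) = 265.4686 / 7 = 37.9241
β = Cov / Var(R_m) = 60.5394 / 37.9241 = 1.5963
MRP = 14.21% − 5.19% = 9.02%
E(R) = R_f + β × MRP = 5.19% + 1.5963 × 9.02% = 19.59%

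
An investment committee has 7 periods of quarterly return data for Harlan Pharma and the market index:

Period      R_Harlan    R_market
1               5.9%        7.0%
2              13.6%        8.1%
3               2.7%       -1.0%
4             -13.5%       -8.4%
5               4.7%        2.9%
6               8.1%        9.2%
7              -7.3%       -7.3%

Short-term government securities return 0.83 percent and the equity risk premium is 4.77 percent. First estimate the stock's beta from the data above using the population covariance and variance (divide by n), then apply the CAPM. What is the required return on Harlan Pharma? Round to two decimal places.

Mean R_i = (5.9 + 13.6 + 2.7 − 13.5 + 4.7 + 8.1 − 7.3) / 7 = 2.0286%
Mean R_m = (7.0 + 8.1 − 1.0 − 8.4 + 2.9 + 9.2 − 7.3) / 7 = 1.5000%
Σ(R_i − R̄_i)(R_m − R̄_m) = 382.3000  ⇒  Cov = 382.3000 / 7 = 54.6143
Σ(R_m − R̄_m)² = 316.7600  ⇒  Var(R_m) = 316.7600 / 7 = 45.2514
β = Cov / Var(R_m) = 54.6143 / 45.2514 = 1.2069
E(R) = R_f + β × MRP = 0.83% + 1.2069 × 4.77% = 6.59%

6.59%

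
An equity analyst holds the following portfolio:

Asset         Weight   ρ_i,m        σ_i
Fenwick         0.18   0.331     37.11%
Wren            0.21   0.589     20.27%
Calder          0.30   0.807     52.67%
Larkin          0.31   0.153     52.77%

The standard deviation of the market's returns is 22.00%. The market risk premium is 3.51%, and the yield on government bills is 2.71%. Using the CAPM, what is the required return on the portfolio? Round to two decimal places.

β_Fenwick = 0.331 × 37.11% / 22.00% = 0.5583
β_Wren = 0.589 × 20.27% / 22.00% = 0.5427
β_Calder = 0.807 × 52.67% / 22.00% = 1.9320
β_Larkin = 0.153 × 52.77% / 22.00% = 0.3670
β_P = Σ w_i β_i = 0.18×0.5583 + 0.21×0.5427 + 0.30×1.9320 + 0.31×0.3670 = 0.9078
E(R_P) = R_f + β_P × MRP = 2.71% + 0.9078 × 3.51% = 5.90%

5.90%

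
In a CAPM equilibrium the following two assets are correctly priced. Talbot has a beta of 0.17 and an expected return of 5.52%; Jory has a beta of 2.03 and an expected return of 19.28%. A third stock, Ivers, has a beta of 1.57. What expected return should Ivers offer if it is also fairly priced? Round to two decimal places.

15.88%

MRP (SML slope) = (19.28% − 5.52%) / (2.03 − 0.17) = 13.76% / 1.86 = 7.3978%
R_f (intercept) = 5.52% − 0.17 × 7.3978% = 4.2624%
E(R_Ivers) = R_f + β × MRP = 4.2624% + 1.57 × 7.3978% = 15.88%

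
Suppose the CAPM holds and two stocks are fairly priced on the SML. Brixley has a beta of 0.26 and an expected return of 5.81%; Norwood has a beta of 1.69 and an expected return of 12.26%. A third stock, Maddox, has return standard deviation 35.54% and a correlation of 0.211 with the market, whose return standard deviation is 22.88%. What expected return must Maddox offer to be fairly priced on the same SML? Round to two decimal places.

MRP = (12.26% − 5.81%) / (1.69 − 0.26) = 4.5105%
R_f = 5.81% − 0.26 × 4.5105% = 4.6373%
β_Maddox = ρ·σ_i/σ_m = 0.211 × 35.54 / 22.88 = 0.3278
E(R_Maddox) = R_f + β × MRP = 4.6373% + 0.3278 × 4.5105% = 6.12%

6.12%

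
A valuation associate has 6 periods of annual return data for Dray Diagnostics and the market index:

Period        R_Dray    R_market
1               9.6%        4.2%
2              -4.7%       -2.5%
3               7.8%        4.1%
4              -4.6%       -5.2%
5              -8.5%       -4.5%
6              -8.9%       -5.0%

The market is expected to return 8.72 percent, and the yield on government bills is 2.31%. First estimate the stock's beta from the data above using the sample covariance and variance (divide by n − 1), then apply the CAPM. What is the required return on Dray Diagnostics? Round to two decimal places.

13.67%

Mean R_i = (9.6 − 4.7 + 7.8 − 4.6 − 8.5 − 8.9) / 6 = -1.5500%
Mean R_m = (4.2 − 2.5 + 4.1 − 5.2 − 4.5 − 5.0) / 6 = -1.4833%
Σ(R_i − R̄_i)(R_m − R̄_m) = 176.9250  ⇒  Cov = 176.9250 / 5 = 35.3850
Σ(R_m − R̄_m)² = 99.7883  ⇒  Var(R_m) = 99.7883 / 5 = 19.9577
β = Cov / Var(R_m) = 35.3850 / 19.9577 = 1.7730
MRP = 8.72% − 2.31% = 6.41%
E(R) = R_f + β × MRP = 2.31% + 1.7730 × 6.41% = 13.67%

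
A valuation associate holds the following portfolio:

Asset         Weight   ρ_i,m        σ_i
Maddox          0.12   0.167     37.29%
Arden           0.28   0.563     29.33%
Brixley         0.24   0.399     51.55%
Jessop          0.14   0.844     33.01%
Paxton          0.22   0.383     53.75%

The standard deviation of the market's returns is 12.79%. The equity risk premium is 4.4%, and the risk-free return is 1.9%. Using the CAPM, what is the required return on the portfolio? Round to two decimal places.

β_Maddox = 0.167 × 37.29% / 12.79% = 0.4869
β_Arden = 0.563 × 29.33% / 12.79% = 1.2911
β_Brixley = 0.399 × 51.55% / 12.79% = 1.6082
β_Jessop = 0.844 × 33.01% / 12.79% = 2.1783
β_Paxton = 0.383 × 53.75% / 12.79% = 1.6096
β_P = Σ w_i β_i = 0.12×0.4869 + 0.28×1.2911 + 0.24×1.6082 + 0.14×2.1783 + 0.22×1.6096 = 1.4650
E(R_P) = R_f + β_P × MRP = 1.9% + 1.4650 × 4.4% = 8.35%

8.35%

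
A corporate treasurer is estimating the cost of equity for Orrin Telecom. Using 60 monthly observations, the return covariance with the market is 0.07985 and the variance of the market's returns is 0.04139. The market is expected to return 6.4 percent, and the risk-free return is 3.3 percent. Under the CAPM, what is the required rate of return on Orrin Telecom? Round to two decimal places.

β = Cov(R_i, R_m) / Var(R_m) = 0.07985 / 0.04139 = 1.9292
MRP = 6.4% − 3.3% = 3.10%
E(R) = R_f + β × MRP = 3.3% + 1.9292 × 3.1% = 9.28%

9.28%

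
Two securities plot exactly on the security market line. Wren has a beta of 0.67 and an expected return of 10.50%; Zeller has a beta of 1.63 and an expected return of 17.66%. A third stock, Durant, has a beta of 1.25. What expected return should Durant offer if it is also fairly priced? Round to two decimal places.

MRP (SML slope) = (17.66% − 10.50%) / (1.63 − 0.67) = 7.16% / 0.96 = 7.4583%
R_f (intercept) = 10.50% − 0.67 × 7.4583% = 5.5029%
E(R_Durant) = R_f + β × MRP = 5.5029% + 1.25 × 7.4583% = 14.83%

14.83%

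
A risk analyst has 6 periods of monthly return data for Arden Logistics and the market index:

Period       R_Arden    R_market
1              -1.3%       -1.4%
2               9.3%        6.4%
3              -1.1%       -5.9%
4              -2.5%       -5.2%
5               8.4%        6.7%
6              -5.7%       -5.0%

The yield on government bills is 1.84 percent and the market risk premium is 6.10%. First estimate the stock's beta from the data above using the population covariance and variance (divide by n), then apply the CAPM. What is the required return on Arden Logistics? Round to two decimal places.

Mean R_i = (-1.3 + 9.3 − 1.1 − 2.5 + 8.4 − 5.7) / 6 = 1.1833%
Mean R_m = (-1.4 + 6.4 − 5.9 − 5.2 + 6.7 − 5.0) / 6 = -0.7333%
Σ(R_i − R̄_i)(R_m − R̄_m) = 170.8167  ⇒  Cov = 170.8167 / 6 = 28.4695
Σ(R_m − R̄_m)² = 171.4333  ⇒  Var(R_m) = 171.4333 / 6 = 28.5722
β = Cov / Var(R_m) = 28.4695 / 28.5722 = 0.9964
E(R) = R_f + β × MRP = 1.84% + 0.9964 × 6.10% = 7.92%

7.92%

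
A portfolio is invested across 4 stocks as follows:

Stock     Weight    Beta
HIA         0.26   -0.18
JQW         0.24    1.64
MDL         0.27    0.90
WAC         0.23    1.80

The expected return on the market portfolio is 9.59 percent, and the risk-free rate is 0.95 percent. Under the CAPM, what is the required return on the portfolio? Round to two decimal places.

9.62%

β_P = Σ w_i β_i = 0.26×-0.18 + 0.24×1.64 + 0.27×0.90 + 0.23×1.80 = 1.0038
MRP = 9.59% − 0.95% = 8.64%
E(R_P) = R_f + β_P × MRP = 0.95% + 1.0038 × 8.64% = 9.62%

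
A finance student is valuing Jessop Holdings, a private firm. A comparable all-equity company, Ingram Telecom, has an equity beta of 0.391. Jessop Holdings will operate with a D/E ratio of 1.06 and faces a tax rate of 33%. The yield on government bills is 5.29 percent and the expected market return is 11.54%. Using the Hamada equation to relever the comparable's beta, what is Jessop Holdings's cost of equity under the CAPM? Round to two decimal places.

β_L = β_U × [1 + (1 − t)(D/E)] = 0.391 × [1 + (1 − 0.33) × 1.06]
    = 0.391 × [1 + 0.67 × 1.06] = 0.391 × 1.7102 = 0.6687
MRP = 11.54% − 5.29% = 6.25%
E(R) = R_f + β_L × MRP = 5.29% + 0.6687 × 6.25% = 9.47%

9.47%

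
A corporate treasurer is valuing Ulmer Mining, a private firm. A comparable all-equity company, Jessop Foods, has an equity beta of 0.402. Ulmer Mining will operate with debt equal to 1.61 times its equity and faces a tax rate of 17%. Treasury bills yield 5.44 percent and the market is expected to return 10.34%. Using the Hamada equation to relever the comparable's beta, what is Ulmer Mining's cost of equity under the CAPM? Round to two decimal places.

10.04%

β_L = β_U × [1 + (1 − t)(D/E)] = 0.402 × [1 + (1 − 0.17) × 1.61]
    = 0.402 × [1 + 0.83 × 1.61] = 0.402 × 2.3363 = 0.9392
MRP = 10.34% − 5.44% = 4.90%
E(R) = R_f + β_L × MRP = 5.44% + 0.9392 × 4.90% = 10.04%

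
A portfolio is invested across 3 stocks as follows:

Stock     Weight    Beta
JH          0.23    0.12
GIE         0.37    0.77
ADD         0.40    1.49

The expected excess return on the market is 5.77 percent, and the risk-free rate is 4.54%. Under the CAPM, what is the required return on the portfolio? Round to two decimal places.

9.78%

β_P = Σ w_i β_i = 0.23×0.12 + 0.37×0.77 + 0.40×1.49 = 0.9085
E(R_P) = R_f + β_P × MRP = 4.54% + 0.9085 × 5.77% = 9.78%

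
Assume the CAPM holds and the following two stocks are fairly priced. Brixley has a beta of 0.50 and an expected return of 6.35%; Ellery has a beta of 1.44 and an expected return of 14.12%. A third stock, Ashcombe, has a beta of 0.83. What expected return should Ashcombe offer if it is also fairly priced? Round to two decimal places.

MRP (SML slope) = (14.12% − 6.35%) / (1.44 − 0.50) = 7.77% / 0.94 = 8.2660%
R_f (intercept) = 6.35% − 0.50 × 8.2660% = 2.2170%
E(R_Ashcombe) = R_f + β × MRP = 2.2170% + 0.83 × 8.2660% = 9.08%

9.08%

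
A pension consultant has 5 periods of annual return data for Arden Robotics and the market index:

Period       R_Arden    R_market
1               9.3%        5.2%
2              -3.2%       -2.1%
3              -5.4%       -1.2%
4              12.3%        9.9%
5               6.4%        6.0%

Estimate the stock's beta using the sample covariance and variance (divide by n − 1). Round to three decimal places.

1.475

Mean R_i = (9.3 − 3.2 − 5.4 + 12.3 + 6.4) / 5 = 3.8800%
Mean R_m = (5.2 − 2.1 − 1.2 + 9.9 + 6.0) / 5 = 3.5600%
Σ(R_i − R̄_i)(R_m − R̄_m) = 152.6660  ⇒  Cov = 152.6660 / 4 = 38.1665
Σ(R_m − R̄_m)² = 103.5320  ⇒  Var(R_m) = 103.5320 / 4 = 25.8830
β = Cov / Var(R_m) = 38.1665 / 25.8830 = 1.4746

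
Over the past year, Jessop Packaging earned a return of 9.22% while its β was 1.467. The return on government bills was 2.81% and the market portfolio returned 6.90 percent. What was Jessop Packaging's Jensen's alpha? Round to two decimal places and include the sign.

+0.41%

Market excess return = 6.90% − 2.81% = 4.09%
CAPM benchmark = R_f + β(R_m − R_f) = 2.81% + 1.467 × 4.09% = 8.81003%
α = actual − benchmark = 9.22% − 8.81003% = +0.41%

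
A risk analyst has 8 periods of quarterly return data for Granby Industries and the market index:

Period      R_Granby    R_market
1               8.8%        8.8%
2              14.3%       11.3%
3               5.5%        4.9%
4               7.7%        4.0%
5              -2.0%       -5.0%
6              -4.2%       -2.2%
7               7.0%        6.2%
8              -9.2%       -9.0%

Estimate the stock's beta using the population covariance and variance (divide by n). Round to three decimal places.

Mean R_i = (8.8 + 14.3 + 5.5 + 7.7 − 2.0 − 4.2 + 7.0 − 9.2) / 8 = 3.4875%
Mean R_m = (8.8 + 11.3 + 4.9 + 4.0 − 5.0 − 2.2 + 6.2 − 9.0) / 8 = 2.3750%
Σ(R_i − R̄_i)(R_m − R̄_m) = 375.9575  ⇒  Cov = 375.9575 / 8 = 46.9947
Σ(R_m − R̄_m)² = 349.2950  ⇒  Var(R_m) = 349.2950 / 8 = 43.6619
β = Cov / Var(R_m) = 46.9947 / 43.6619 = 1.0763

1.076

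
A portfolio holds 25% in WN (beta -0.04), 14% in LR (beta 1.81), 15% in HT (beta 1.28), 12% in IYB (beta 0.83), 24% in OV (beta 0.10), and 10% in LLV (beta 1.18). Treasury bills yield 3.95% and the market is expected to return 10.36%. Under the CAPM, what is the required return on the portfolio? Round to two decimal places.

8.29%

β_P = Σ w_i β_i = 0.25×-0.04 + 0.14×1.81 + 0.15×1.28 + 0.12×0.83 + 0.24×0.10 + 0.10×1.18 = 0.6770
MRP = 10.36% − 3.95% = 6.41%
E(R_P) = R_f + β_P × MRP = 3.95% + 0.6770 × 6.41% = 8.29%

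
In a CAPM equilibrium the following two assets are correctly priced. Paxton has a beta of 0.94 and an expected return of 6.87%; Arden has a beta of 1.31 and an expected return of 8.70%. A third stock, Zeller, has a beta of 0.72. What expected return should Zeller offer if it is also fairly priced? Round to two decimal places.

MRP (SML slope) = (8.70% − 6.87%) / (1.31 − 0.94) = 1.83% / 0.37 = 4.9459%
R_f (intercept) = 6.87% − 0.94 × 4.9459% = 2.2209%
E(R_Zeller) = R_f + β × MRP = 2.2209% + 0.72 × 4.9459% = 5.78%

5.78%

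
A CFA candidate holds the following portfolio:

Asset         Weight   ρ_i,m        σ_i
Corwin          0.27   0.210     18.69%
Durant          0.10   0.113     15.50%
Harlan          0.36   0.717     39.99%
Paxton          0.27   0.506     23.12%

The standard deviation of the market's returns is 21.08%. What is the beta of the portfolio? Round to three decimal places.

0.698

β_Corwin = 0.210 × 18.69% / 21.08% = 0.1862
β_Durant = 0.113 × 15.50% / 21.08% = 0.0831
β_Harlan = 0.717 × 39.99% / 21.08% = 1.3602
β_Paxton = 0.506 × 23.12% / 21.08% = 0.5550
β_P = Σ w_i β_i = 0.27×0.1862 + 0.10×0.0831 + 0.36×1.3602 + 0.27×0.5550 = 0.6981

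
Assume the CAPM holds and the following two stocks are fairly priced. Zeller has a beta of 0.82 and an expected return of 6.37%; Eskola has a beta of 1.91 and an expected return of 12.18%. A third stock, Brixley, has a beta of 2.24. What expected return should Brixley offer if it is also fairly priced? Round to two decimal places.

13.94%

MRP (SML slope) = (12.18% − 6.37%) / (1.91 − 0.82) = 5.81% / 1.09 = 5.3303%
R_f (intercept) = 6.37% − 0.82 × 5.3303% = 1.9992%
E(R_Brixley) = R_f + β × MRP = 1.9992% + 2.24 × 5.3303% = 13.94%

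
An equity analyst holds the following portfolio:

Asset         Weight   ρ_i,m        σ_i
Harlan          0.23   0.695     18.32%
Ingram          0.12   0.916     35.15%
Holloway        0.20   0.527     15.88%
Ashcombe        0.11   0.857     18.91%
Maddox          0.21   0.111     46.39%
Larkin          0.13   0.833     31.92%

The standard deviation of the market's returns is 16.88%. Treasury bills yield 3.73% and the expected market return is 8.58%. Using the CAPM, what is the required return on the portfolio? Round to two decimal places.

7.98%

β_Harlan = 0.695 × 18.32% / 16.88% = 0.7543
β_Ingram = 0.916 × 35.15% / 16.88% = 1.9074
β_Holloway = 0.527 × 15.88% / 16.88% = 0.4958
β_Ashcombe = 0.857 × 18.91% / 16.88% = 0.9601
β_Maddox = 0.111 × 46.39% / 16.88% = 0.3051
β_Larkin = 0.833 × 31.92% / 16.88% = 1.5752
β_P = Σ w_i β_i = 0.23×0.7543 + 0.12×1.9074 + 0.20×0.4958 + 0.11×0.9601 + 0.21×0.3051 + 0.13×1.5752 = 0.8760
MRP = 8.58% − 3.73% = 4.85%
E(R_P) = R_f + β_P × MRP = 3.73% + 0.8760 × 4.85% = 7.98%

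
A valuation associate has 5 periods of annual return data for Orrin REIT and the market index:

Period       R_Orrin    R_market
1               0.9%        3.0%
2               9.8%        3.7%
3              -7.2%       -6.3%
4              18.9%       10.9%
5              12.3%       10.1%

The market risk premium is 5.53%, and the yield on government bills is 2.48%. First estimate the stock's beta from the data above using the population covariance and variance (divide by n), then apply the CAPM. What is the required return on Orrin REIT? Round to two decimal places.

Mean R_i = (0.9 + 9.8 − 7.2 + 18.9 + 12.3) / 5 = 6.9400%
Mean R_m = (3.0 + 3.7 − 6.3 + 10.9 + 10.1) / 5 = 4.2800%
Σ(R_i − R̄_i)(R_m − R̄_m) = 266.0440  ⇒  Cov = 266.0440 / 5 = 53.2088
Σ(R_m − R̄_m)² = 191.6080  ⇒  Var(R_m) = 191.6080 / 5 = 38.3216
β = Cov / Var(R_m) = 53.2088 / 38.3216 = 1.3885
E(R) = R_f + β × MRP = 2.48% + 1.3885 × 5.53% = 10.16%

10.16%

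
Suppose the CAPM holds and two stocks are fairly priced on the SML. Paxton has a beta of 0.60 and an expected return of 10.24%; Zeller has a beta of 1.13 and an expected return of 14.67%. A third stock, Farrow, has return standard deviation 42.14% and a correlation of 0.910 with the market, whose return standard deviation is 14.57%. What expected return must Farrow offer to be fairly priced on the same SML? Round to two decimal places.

MRP = (14.67% − 10.24%) / (1.13 − 0.60) = 8.3585%
R_f = 10.24% − 0.60 × 8.3585% = 5.2249%
β_Farrow = ρ·σ_i/σ_m = 0.910 × 42.14 / 14.57 = 2.6319
E(R_Farrow) = R_f + β × MRP = 5.2249% + 2.6319 × 8.3585% = 27.22%

27.22%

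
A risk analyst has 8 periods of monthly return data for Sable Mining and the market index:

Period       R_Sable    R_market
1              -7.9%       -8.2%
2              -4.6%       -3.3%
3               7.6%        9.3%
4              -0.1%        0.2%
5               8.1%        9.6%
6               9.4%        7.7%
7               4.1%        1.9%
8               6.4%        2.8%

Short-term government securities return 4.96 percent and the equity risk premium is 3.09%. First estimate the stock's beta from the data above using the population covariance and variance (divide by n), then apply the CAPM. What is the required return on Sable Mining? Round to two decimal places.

7.95%

Mean R_i = (-7.9 − 4.6 + 7.6 − 0.1 + 8.1 + 9.4 + 4.1 + 6.4) / 8 = 2.8750%
Mean R_m = (-8.2 − 3.3 + 9.3 + 0.2 + 9.6 + 7.7 + 1.9 + 2.8) / 8 = 2.5000%
Σ(R_i − R̄_i)(R_m − R̄_m) = 268.9700  ⇒  Cov = 268.9700 / 8 = 33.6213
Σ(R_m − R̄_m)² = 277.5600  ⇒  Var(R_m) = 277.5600 / 8 = 34.6950
β = Cov / Var(R_m) = 33.6213 / 34.6950 = 0.9691
E(R) = R_f + β × MRP = 4.96% + 0.9691 × 3.09% = 7.95%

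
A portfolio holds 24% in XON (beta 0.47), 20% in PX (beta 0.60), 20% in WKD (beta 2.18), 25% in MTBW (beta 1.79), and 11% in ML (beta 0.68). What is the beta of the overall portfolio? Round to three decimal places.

1.191

β_P = Σ w_i β_i = 0.24×0.47 + 0.20×0.60 + 0.20×2.18 + 0.25×1.79 + 0.11×0.68 = 1.1911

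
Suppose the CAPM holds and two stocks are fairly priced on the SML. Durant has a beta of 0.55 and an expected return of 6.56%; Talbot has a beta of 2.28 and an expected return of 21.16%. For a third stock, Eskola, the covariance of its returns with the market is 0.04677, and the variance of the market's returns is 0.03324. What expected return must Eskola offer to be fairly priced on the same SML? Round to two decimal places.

MRP = (21.16% − 6.56%) / (2.28 − 0.55) = 8.4393%
R_f = 6.56% − 0.55 × 8.4393% = 1.9184%
β_Eskola = Cov / Var(R_m) = 0.04677 / 0.03324 = 1.4070
E(R_Eskola) = R_f + β × MRP = 1.9184% + 1.4070 × 8.4393% = 13.79%

13.79%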